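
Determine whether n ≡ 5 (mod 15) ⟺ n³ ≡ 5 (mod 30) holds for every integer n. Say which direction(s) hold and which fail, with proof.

Only the reverse direction holds.

(⇒) This fails: take n = 20. Then 20 ≡ 5 (mod 15), but 20³ = 8000 ≡ 20 (mod 30), not 5.

(⇐) Conversely, the residues r modulo 30 with r³ ≡ 5 (mod 30) are exactly {5}, and each is ≡ 5 (mod 15).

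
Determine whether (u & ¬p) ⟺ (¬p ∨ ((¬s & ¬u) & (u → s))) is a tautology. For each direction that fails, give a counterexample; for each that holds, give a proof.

Not equivalent: only (⇒) holds.

(⟹) Assume the antecedent. If p is true, the antecedent cannot hold. If p is false, ¬p ∨ ((¬s & ¬u) & (u → s)) reduces to true regardless of the other variables. Either way ¬p ∨ ((¬s & ¬u) & (u → s)) holds.

(⟸) This fails. Under p = F, s = F, u = F, the left side is false but the right side is true.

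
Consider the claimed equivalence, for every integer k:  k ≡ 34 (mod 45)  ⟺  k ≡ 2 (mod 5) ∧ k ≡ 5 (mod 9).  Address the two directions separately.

(⟹) This fails: k = 34 gives 34 ≡ 34 (mod 45) but 34 ≡ 4 (mod 5), so the conjunction on the right does not hold.

(⟸) This fails: k = 32 satisfies both congruences on the right (32 ≡ 2 mod 5 and 32 ≡ 5 mod 9) yet 32 ≡ 32 (mod 45), not 34.

Neither direction holds.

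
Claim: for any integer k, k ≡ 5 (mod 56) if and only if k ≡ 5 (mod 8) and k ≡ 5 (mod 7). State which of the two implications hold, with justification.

Converse. If k ≡ 5 (mod 8) and k ≡ 5 (mod 7), then by the Chinese remainder theorem k ≡ 5 (mod 56). This is exactly k ≡ 5 (mod 56).

Forward direction. Suppose k ≡ 5 (mod 56); write k = 56j + 5. Since 8 ∣ 56, reducing mod 8 gives k ≡ 5 (mod 8); since 7 ∣ 56, reducing mod 7 gives k ≡ 5 (mod 7).

Equivalent; both directions hold.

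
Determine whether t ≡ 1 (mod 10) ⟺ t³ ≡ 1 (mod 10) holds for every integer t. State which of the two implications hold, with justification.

(→) Suppose t ≡ 1 (mod 10). Write t = 10j + 1. Then (10j + 1)³ = 1000j³ + 300j² + 30j + 1 = 10(100j³ + 30j² + 3j) + 1, so t³ ≡ 1 (mod 10).

(←) Conversely, suppose t³ ≡ 1 (mod 10). The only residue r in {0, …, 9} with r³ ≡ 1 (mod 10) is r = 1, so t ≡ 1 (mod 10).

Equivalent; both directions hold.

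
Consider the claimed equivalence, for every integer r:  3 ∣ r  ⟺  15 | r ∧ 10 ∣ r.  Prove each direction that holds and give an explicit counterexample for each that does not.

Only the converse holds.

(⇒) This fails: take r = 3. Certainly 3 ∣ 3, but 15 ∤ 3.

(⇐) Suppose 15 ∣ r and 10 ∣ r. Any common multiple of 15 and 10 is a multiple of their lcm; here lcm(15, 10) = 15·10/gcd(15, 10) = 150/5 = 30, so 30 ∣ r. Since 3 ∣ 30, it follows that 3 ∣ r.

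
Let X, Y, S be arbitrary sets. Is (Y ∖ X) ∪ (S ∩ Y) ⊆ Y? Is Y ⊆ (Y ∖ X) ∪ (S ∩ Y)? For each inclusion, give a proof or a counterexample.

(⊆) Let x ∈ (Y ∖ X) ∪ (S ∩ Y). Then either x ∈ Y and x ∉ X, S; or x ∈ Y ∩ S and x ∉ X; or x ∈ X ∩ Y ∩ S. In each case x ∈ Y, so (Y ∖ X) ∪ (S ∩ Y) ⊆ Y.

(⊇) This inclusion fails. Take X = {1}, Y = {1}, S = ∅; then 1 ∈ Y but 1 ∉ (Y ∖ X) ∪ (S ∩ Y).

(⊆) holds; (⊇) fails.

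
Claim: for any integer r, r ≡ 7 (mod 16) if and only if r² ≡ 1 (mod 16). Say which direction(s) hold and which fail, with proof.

Forward direction. Suppose r ≡ 7 (mod 16). Write r = 16j + 7. Then (16j + 7)² = 256j² + 224j + 49 = 16(16j² + 14j + 3) + 1, so r² ≡ 1 (mod 16).

Converse. This fails: take r = 1. Then 1² = 1 ≡ 1 (mod 16), yet 1 ≡ 1 (mod 16), not 7.

Not equivalent: only (⇒) holds.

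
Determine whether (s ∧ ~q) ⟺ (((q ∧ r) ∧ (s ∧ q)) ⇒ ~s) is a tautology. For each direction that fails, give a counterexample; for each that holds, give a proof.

Only the forward direction holds.

Forward direction. Assume the antecedent. If q is true, the antecedent cannot hold. If q is false, ((q ∧ r) ∧ (s ∧ q)) ⇒ ~s reduces to true regardless of the other variables. Either way ((q ∧ r) ∧ (s ∧ q)) ⇒ ~s holds.

Converse. This fails. Under q = F, s = F, r = F, the left side is false but the right side is true.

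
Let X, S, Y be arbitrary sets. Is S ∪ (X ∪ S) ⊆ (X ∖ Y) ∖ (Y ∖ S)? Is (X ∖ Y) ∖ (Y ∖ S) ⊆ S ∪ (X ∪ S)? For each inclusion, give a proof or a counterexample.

Forward inclusion. This inclusion fails. Take X = ∅, S = {1}, Y = ∅; then 1 ∈ S ∪ (X ∪ S) but 1 ∉ (X ∖ Y) ∖ (Y ∖ S).

Reverse inclusion. Let x ∈ (X ∖ Y) ∖ (Y ∖ S). Then either x ∈ X and x ∉ S, Y; or x ∈ X ∩ S and x ∉ Y. In each case x ∈ S ∪ (X ∪ S), so (X ∖ Y) ∖ (Y ∖ S) ⊆ S ∪ (X ∪ S).

(⊆) fails; (⊇) holds.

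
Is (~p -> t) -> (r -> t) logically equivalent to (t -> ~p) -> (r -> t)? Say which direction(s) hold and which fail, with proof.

(⇒) This fails. Under p = F, r = T, t = F, the left side is true but the right side is false.

(⇐) Assume the antecedent. If r is true, the antecedent forces (p = F, r = T, t = T) or (p = T, r = T, t = T), and (~p -> t) -> (r -> t) holds there. If r is false, (~p -> t) -> (r -> t) reduces to true regardless of the other variables. Either way (~p -> t) -> (r -> t) holds.

(⇒) fails; (⇐) holds.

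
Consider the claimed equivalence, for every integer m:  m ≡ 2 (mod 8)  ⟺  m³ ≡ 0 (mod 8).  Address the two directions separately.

The forward direction holds; the converse fails.

(→) Suppose m ≡ 2 (mod 8). Write m = 8j + 2. Then (8j + 2)³ = 512j³ + 384j² + 96j + 8 = 8(64j³ + 48j² + 12j + 1) + 0, so m³ ≡ 0 (mod 8).

(←) This fails: take m = 0. Then 0³ = 0 ≡ 0 (mod 8), yet 0 ≡ 0 (mod 8), not 2.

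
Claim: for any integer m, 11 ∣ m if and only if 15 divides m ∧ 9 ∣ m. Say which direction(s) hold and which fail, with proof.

(⇒) fails and (⇐) fails.

Forward direction. This fails: take m = 11. Certainly 11 ∣ 11, but 15 ∤ 11.

Converse. This fails: take m = 45. Both 15 ∣ 45 and 9 ∣ 45, yet 45 is not a multiple of 11 (since 45 = 4·11 + 1), so 11 ∤ 45.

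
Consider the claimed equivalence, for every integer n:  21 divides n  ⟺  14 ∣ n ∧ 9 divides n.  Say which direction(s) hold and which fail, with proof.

Only the reverse direction holds.

Converse. Suppose 14 ∣ n and 9 ∣ n. Any common multiple of 14 and 9 is a multiple of their lcm; here gcd(14, 9) = 1, so lcm(14, 9) = 14·9 = 126, so 126 ∣ n. Since 21 ∣ 126, it follows that 21 ∣ n.

Forward direction. This fails: take n = 21. Certainly 21 ∣ 21, but 14 ∤ 21.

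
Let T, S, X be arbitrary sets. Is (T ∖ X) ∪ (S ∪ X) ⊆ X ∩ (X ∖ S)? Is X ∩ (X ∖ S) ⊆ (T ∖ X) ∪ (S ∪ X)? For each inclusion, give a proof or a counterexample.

(⟹) This inclusion fails. Take T = {1}, S = ∅, X = ∅; then 1 ∈ (T ∖ X) ∪ (S ∪ X) but 1 ∉ X ∩ (X ∖ S).

(⟸) Let x ∈ X ∩ (X ∖ S). Then either x ∈ X and x ∉ T, S; or x ∈ T ∩ X and x ∉ S. In each case x ∈ (T ∖ X) ∪ (S ∪ X), so X ∩ (X ∖ S) ⊆ (T ∖ X) ∪ (S ∪ X).

(⊆) fails; (⊇) holds.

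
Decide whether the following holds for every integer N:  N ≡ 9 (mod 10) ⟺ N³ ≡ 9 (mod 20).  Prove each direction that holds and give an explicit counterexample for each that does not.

(←) The residues r modulo 20 with r³ ≡ 9 (mod 20) are exactly {9}, and each is ≡ 9 (mod 10).

(→) This fails: take N = 19. Then 19 ≡ 9 (mod 10), but 19³ = 6859 ≡ 19 (mod 20), not 9.

Only the converse holds.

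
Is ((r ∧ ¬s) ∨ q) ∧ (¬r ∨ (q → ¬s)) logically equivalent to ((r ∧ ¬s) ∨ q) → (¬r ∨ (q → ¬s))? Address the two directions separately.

(⇒) holds; (⇐) fails.

(⇒) Assume the antecedent. If r is true, the antecedent forces (q = F, r = T, s = F) or (q = T, r = T, s = F), and the consequent holds there. If r is false, the consequent reduces to true regardless of the other variables. Either way the consequent holds.

(⇐) This fails. Under q = F, r = F, s = F, the left side is false but the right side is true.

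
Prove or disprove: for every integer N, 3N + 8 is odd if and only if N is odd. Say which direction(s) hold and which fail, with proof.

Forward direction. Suppose 3N + 8 is odd. Since 3 is odd, 3N and N have the same parity, so 3N + 8 ≡ N + 8 (mod 2). As 8 is even, 3N + 8 is odd exactly when N is odd. Thus N is odd.

Converse. Suppose N is odd; write N = 2j + 1. Then 3N + 8 = 3·(2j + 1) + 8 = 2·3j + 11, which is odd.

Equivalent; both directions hold.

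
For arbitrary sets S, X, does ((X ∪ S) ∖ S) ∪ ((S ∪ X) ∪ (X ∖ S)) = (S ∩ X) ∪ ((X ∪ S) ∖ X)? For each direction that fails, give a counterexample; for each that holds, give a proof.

(⊆) fails; (⊇) holds.

Forward inclusion. This inclusion fails. Take S = ∅, X = {1}; then 1 ∈ ((X ∪ S) ∖ S) ∪ ((S ∪ X) ∪ (X ∖ S)) but 1 ∉ (S ∩ X) ∪ ((X ∪ S) ∖ X).

Reverse inclusion. Let x ∈ (S ∩ X) ∪ ((X ∪ S) ∖ X). Then either x ∈ S and x ∉ X; or x ∈ S ∩ X. In each case x ∈ ((X ∪ S) ∖ S) ∪ ((S ∪ X) ∪ (X ∖ S)), so (S ∩ X) ∪ ((X ∪ S) ∖ X) ⊆ ((X ∪ S) ∖ S) ∪ ((S ∪ X) ∪ (X ∖ S)).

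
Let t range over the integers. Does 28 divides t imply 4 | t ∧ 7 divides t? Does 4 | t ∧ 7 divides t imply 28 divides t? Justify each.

Both directions hold.

(⟹) If 28 ∣ t, write t = 28q. Since 28 = 7·4, t = 4·(7q), so 4 ∣ t; and since 28 = 4·7, t = 7·(4q), so 7 ∣ t.

(⟸) Suppose 4 ∣ t and 7 ∣ t. Any common multiple of 4 and 7 is a multiple of their lcm; here gcd(4, 7) = 1, so lcm(4, 7) = 4·7 = 28, so 28 ∣ t.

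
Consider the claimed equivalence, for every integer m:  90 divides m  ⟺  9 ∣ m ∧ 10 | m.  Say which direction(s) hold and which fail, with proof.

[⇐] Suppose 9 ∣ m and 10 ∣ m. Any common multiple of 9 and 10 is a multiple of their lcm; here gcd(9, 10) = 1, so lcm(9, 10) = 9·10 = 90, so 90 ∣ m.

[⇒] If 90 ∣ m, write m = 90q. Since 90 = 10·9, m = 9·(10q), so 9 ∣ m; and since 90 = 9·10, m = 10·(9q), so 10 ∣ m.

Both directions hold.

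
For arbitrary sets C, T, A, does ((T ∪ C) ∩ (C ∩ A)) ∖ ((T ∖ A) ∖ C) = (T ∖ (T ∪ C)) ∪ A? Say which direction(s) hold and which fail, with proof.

The sets are not equal: only the forward inclusion holds.

(⊆) Let x ∈ ((T ∪ C) ∩ (C ∩ A)) ∖ ((T ∖ A) ∖ C). Then either x ∈ C ∩ A and x ∉ T; or x ∈ C ∩ T ∩ A. In each case x ∈ (T ∖ (T ∪ C)) ∪ A, so ((T ∪ C) ∩ (C ∩ A)) ∖ ((T ∖ A) ∖ C) ⊆ (T ∖ (T ∪ C)) ∪ A.

(⊇) This inclusion fails. Take C = ∅, T = ∅, A = {1}; then 1 ∈ (T ∖ (T ∪ C)) ∪ A but 1 ∉ ((T ∪ C) ∩ (C ∩ A)) ∖ ((T ∖ A) ∖ C).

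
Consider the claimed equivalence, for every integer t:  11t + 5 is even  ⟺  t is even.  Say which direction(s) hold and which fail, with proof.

Neither implication holds.

(⇒) This fails: t = 3 gives 11t + 5 = 38, which is even, but 3 is odd, not even.

(⇐) This also fails: t = 6 is even, but 11t + 5 = 71 is odd, not even.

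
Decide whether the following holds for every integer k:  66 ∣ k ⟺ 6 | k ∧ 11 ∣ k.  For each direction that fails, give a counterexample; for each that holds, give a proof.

[⇒] If 66 ∣ k, write k = 66q. Since 66 = 11·6, k = 6·(11q), so 6 ∣ k; and since 66 = 6·11, k = 11·(6q), so 11 ∣ k.

[⇐] Suppose 6 ∣ k and 11 ∣ k. Any common multiple of 6 and 11 is a multiple of their lcm; here gcd(6, 11) = 1, so lcm(6, 11) = 6·11 = 66, so 66 ∣ k.

Both directions hold.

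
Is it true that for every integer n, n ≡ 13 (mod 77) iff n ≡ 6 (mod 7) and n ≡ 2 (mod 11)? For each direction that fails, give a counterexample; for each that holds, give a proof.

Both implications hold.

(⟹) Suppose n ≡ 13 (mod 77); write n = 77j + 13. Since 7 ∣ 77, reducing mod 7 gives n ≡ 13 ≡ 6 (mod 7); since 11 ∣ 77, reducing mod 11 gives n ≡ 13 ≡ 2 (mod 11).

(⟸) Conversely, if n ≡ 6 (mod 7) and n ≡ 2 (mod 11), then by the Chinese remainder theorem n ≡ 13 (mod 77). This is exactly n ≡ 13 (mod 77).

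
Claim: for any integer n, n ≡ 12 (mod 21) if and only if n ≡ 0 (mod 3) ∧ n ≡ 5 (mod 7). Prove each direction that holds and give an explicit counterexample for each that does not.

[⇒] Suppose n ≡ 12 (mod 21); write n = 21j + 12. Since 3 ∣ 21, reducing mod 3 gives n ≡ 12 ≡ 0 (mod 3); since 7 ∣ 21, reducing mod 7 gives n ≡ 12 ≡ 5 (mod 7).

[⇐] Conversely, if n ≡ 0 (mod 3) and n ≡ 5 (mod 7), then by the Chinese remainder theorem n ≡ 12 (mod 21). This is exactly n ≡ 12 (mod 21).

Both directions hold.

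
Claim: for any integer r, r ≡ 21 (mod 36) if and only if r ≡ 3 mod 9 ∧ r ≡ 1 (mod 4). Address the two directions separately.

[⇒] Suppose r ≡ 21 (mod 36); write r = 36j + 21. Since 9 ∣ 36, reducing mod 9 gives r ≡ 21 ≡ 3 (mod 9); since 4 ∣ 36, reducing mod 4 gives r ≡ 21 ≡ 1 (mod 4).

[⇐] Conversely, if r ≡ 3 (mod 9) and r ≡ 1 (mod 4), then by the Chinese remainder theorem r ≡ 21 (mod 36). This is exactly r ≡ 21 (mod 36).

Equivalent; both directions hold.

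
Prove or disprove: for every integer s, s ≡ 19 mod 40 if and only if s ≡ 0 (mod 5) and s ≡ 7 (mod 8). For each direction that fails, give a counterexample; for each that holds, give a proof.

(→) This fails: s = 19 gives 19 ≡ 19 (mod 40) but 19 ≡ 4 (mod 5), so the conjunction on the right does not hold.

(←) This fails: s = 15 satisfies both congruences on the right (15 ≡ 0 mod 5 and 15 ≡ 7 mod 8) yet 15 ≡ 15 (mod 40), not 19.

(⇒) fails and (⇐) fails.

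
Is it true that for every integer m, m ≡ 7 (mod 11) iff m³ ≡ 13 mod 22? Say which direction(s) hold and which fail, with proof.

Forward direction. This fails: take m = 18. Then 18 ≡ 7 (mod 11), but 18³ = 5832 ≡ 2 (mod 22), not 13.

Converse. The residues r modulo 22 with r³ ≡ 13 (mod 22) are exactly {7}, and each is ≡ 7 (mod 11).

Only the converse holds.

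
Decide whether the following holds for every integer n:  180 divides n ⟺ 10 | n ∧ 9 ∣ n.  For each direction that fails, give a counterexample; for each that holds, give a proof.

(⟹) If 180 ∣ n, write n = 180q. Since 180 = 18·10, n = 10·(18q), so 10 ∣ n; and since 180 = 20·9, n = 9·(20q), so 9 ∣ n.

(⟸) This fails: take n = 90. Both 10 ∣ 90 and 9 ∣ 90, yet 90 is not a multiple of 180 (since 90 = 0·180 + 90), so 180 ∤ 90.

The forward direction holds; the converse fails.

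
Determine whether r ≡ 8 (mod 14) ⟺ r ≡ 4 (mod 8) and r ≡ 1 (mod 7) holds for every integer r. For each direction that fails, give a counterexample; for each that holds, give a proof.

The forward direction fails; the converse holds.

(⟹) This fails: r = 8 gives 8 ≡ 8 (mod 14) but 8 ≡ 0 (mod 8), so the conjunction on the right does not hold.

(⟸) Conversely, if r ≡ 4 (mod 8) and r ≡ 1 (mod 7), then by the Chinese remainder theorem r ≡ 36 (mod 56). Since 36 ≡ 8 (mod 14) and 14 ∣ 56, we get r ≡ 8 (mod 14).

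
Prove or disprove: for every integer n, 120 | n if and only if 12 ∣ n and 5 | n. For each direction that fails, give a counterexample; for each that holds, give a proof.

Forward direction. If 120 ∣ n, write n = 120q. Since 120 = 10·12, n = 12·(10q), so 12 ∣ n; and since 120 = 24·5, n = 5·(24q), so 5 ∣ n.

Converse. This fails: take n = 60. Both 12 ∣ 60 and 5 ∣ 60, yet 60 is not a multiple of 120 (since 60 = 0·120 + 60), so 120 ∤ 60.

(⇒) holds; (⇐) fails.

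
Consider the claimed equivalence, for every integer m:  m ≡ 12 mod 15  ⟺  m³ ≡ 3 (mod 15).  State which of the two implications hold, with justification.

Equivalent; both directions hold.

(⇐) Suppose m³ ≡ 3 (mod 15). The only residue r in {0, …, 14} with r³ ≡ 3 (mod 15) is r = 12, so m ≡ 12 (mod 15).

(⇒) Suppose m ≡ 12 mod 15. Write m = 15j + 12. Then (15j + 12)³ = 3375j³ + 8100j² + 6480j + 1728 = 15(225j³ + 540j² + 432j + 115) + 3, so m³ ≡ 3 (mod 15).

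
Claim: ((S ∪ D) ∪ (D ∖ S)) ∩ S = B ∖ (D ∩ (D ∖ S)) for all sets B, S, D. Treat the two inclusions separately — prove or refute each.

(⊆) fails and (⊇) fails.

Forward inclusion. This inclusion fails. Take B = ∅, S = {1}, D = ∅; then 1 ∈ ((S ∪ D) ∪ (D ∖ S)) ∩ S but 1 ∉ B ∖ (D ∩ (D ∖ S)).

Reverse inclusion. This inclusion fails. Take B = {1}, S = ∅, D = ∅; then 1 ∈ B ∖ (D ∩ (D ∖ S)) but 1 ∉ ((S ∪ D) ∪ (D ∖ S)) ∩ S.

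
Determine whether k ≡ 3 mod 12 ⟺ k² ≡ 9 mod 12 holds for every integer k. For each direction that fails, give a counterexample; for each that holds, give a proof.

Only the forward implication holds.

Forward direction. Suppose k ≡ 3 mod 12. Write k = 12j + 3. Then (12j + 3)² = 144j² + 72j + 9 = 12(12j² + 6j) + 9, so k² ≡ 9 (mod 12).

Converse. This fails: take k = 9. Then 9² = 81 ≡ 9 (mod 12), yet 9 ≡ 9 (mod 12), not 3.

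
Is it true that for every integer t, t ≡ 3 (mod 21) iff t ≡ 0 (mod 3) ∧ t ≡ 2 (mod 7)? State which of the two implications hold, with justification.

Neither direction holds.

(→) This fails: t = 3 gives 3 ≡ 3 (mod 21) but 3 ≡ 3 (mod 7), so the conjunction on the right does not hold.

(←) This fails: t = 9 satisfies both congruences on the right (9 ≡ 0 mod 3 and 9 ≡ 2 mod 7) yet 9 ≡ 9 (mod 21), not 3.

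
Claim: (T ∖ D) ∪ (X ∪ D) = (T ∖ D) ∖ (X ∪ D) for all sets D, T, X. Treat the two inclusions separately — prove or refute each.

Forward inclusion. This inclusion fails. Take D = {1}, T = ∅, X = ∅; then 1 ∈ (T ∖ D) ∪ (X ∪ D) but 1 ∉ (T ∖ D) ∖ (X ∪ D).

Reverse inclusion. Let x ∈ (T ∖ D) ∖ (X ∪ D). Then x ∈ T and x ∉ D, X, from which x ∈ (T ∖ D) ∪ (X ∪ D).

(⊆) fails; (⊇) holds.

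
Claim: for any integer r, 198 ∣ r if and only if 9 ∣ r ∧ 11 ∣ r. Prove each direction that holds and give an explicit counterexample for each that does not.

Only the forward implication holds.

(→) If 198 ∣ r, write r = 198q. Since 198 = 22·9, r = 9·(22q), so 9 ∣ r; and since 198 = 18·11, r = 11·(18q), so 11 ∣ r.

(←) This fails: take r = 99. Both 9 ∣ 99 and 11 ∣ 99, yet 99 is not a multiple of 198 (since 99 = 0·198 + 99), so 198 ∤ 99.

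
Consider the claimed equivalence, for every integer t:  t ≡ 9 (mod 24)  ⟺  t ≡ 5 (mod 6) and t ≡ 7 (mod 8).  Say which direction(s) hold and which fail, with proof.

(→) This fails: t = 9 gives 9 ≡ 9 (mod 24) but 9 ≡ 3 (mod 6), so the conjunction on the right does not hold.

(←) This fails: t = 23 satisfies both congruences on the right (23 ≡ 5 mod 6 and 23 ≡ 7 mod 8) yet 23 ≡ 23 (mod 24), not 9.

Both directions fail.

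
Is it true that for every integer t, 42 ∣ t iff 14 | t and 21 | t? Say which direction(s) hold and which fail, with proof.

The biconditional holds.

Forward direction. If 42 ∣ t, write t = 42q. Since 42 = 3·14, t = 14·(3q), so 14 ∣ t; and since 42 = 2·21, t = 21·(2q), so 21 ∣ t.

Converse. Suppose 14 ∣ t and 21 ∣ t. Any common multiple of 14 and 21 is a multiple of their lcm; here lcm(14, 21) = 14·21/gcd(14, 21) = 294/7 = 42, so 42 ∣ t.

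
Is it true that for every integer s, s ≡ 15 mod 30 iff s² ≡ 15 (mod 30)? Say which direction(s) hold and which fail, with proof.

(→) Suppose s ≡ 15 mod 30. Write s = 30j + 15. Then (30j + 15)² = 900j² + 900j + 225 = 30(30j² + 30j + 7) + 15, so s² ≡ 15 (mod 30).

(←) Conversely, suppose s² ≡ 15 (mod 30). The only residue r in {0, …, 29} with r² ≡ 15 (mod 30) is r = 15, so s ≡ 15 (mod 30).

Equivalent; both directions hold.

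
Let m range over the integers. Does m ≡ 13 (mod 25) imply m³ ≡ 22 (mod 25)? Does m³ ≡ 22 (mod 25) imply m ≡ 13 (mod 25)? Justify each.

Both implications hold.

[⇒] Suppose m ≡ 13 (mod 25). Write m = 25j + 13. Then (25j + 13)³ = 15625j³ + 24375j² + 12675j + 2197 = 25(625j³ + 975j² + 507j + 87) + 22, so m³ ≡ 22 (mod 25).

[⇐] Conversely, suppose m³ ≡ 22 (mod 25). The only residue r in {0, …, 24} with r³ ≡ 22 (mod 25) is r = 13, so m ≡ 13 (mod 25).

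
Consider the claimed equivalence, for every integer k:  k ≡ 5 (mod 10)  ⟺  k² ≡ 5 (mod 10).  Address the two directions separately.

The biconditional holds.

(⟹) Suppose k ≡ 5 (mod 10). Write k = 10j + 5. Then (10j + 5)² = 100j² + 100j + 25 = 10(10j² + 10j + 2) + 5, so k² ≡ 5 (mod 10).

(⟸) Conversely, suppose k² ≡ 5 (mod 10). The only residue r in {0, …, 9} with r² ≡ 5 (mod 10) is r = 5, so k ≡ 5 (mod 10).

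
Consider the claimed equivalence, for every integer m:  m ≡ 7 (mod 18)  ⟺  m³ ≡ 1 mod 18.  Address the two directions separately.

Only the forward implication holds.

(⇒) Suppose m ≡ 7 (mod 18). Write m = 18j + 7. Then (18j + 7)³ = 5832j³ + 6804j² + 2646j + 343 = 18(324j³ + 378j² + 147j + 19) + 1, so m³ ≡ 1 (mod 18).

(⇐) This fails: take m = 1. Then 1³ = 1 ≡ 1 (mod 18), yet 1 ≡ 1 (mod 18), not 7.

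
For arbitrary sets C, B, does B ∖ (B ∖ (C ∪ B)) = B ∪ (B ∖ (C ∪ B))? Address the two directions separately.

(⊇) Let x ∈ B ∪ (B ∖ (C ∪ B)). Then either x ∈ B and x ∉ C; or x ∈ C ∩ B. In each case x ∈ B ∖ (B ∖ (C ∪ B)), so B ∪ (B ∖ (C ∪ B)) ⊆ B ∖ (B ∖ (C ∪ B)).

(⊆) Let x ∈ B ∖ (B ∖ (C ∪ B)). Then either x ∈ B and x ∉ C; or x ∈ C ∩ B. In each case x ∈ B ∪ (B ∖ (C ∪ B)), so B ∖ (B ∖ (C ∪ B)) ⊆ B ∪ (B ∖ (C ∪ B)).

Both inclusions hold; the sets are equal.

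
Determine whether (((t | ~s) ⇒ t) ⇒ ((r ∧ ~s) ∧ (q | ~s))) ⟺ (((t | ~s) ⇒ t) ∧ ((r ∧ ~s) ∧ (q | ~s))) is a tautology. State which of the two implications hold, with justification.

(⇒) fails; (⇐) holds.

(⇐) Assume the antecedent. If t is true, the antecedent forces (t = T, r = T, s = F, q = F) or (t = T, r = T, s = F, q = T), and the consequent holds there. If t is false, the antecedent cannot hold. Either way the consequent holds.

(⇒) This fails. Under t = F, r = F, s = F, q = F, the left side is true but the right side is false.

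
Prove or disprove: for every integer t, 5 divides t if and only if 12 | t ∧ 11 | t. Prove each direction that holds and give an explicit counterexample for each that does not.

(⟹) This fails: take t = 5. Certainly 5 ∣ 5, but 12 ∤ 5.

(⟸) This fails: take t = 132. Both 12 ∣ 132 and 11 ∣ 132, yet 132 is not a multiple of 5 (since 132 = 26·5 + 2), so 5 ∤ 132.

Neither implication holds.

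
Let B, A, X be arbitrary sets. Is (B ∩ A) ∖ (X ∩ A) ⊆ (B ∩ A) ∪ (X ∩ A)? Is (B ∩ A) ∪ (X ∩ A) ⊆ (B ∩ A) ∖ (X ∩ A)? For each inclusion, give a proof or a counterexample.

(⊆) Let x ∈ (B ∩ A) ∖ (X ∩ A). Then x ∈ B ∩ A and x ∉ X, from which x ∈ (B ∩ A) ∪ (X ∩ A).

(⊇) This inclusion fails. Take B = ∅, A = {1}, X = {1}; then 1 ∈ (B ∩ A) ∪ (X ∩ A) but 1 ∉ (B ∩ A) ∖ (X ∩ A).

(⊆) holds; (⊇) fails.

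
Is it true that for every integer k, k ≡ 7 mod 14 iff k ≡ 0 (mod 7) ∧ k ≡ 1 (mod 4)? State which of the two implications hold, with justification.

(⟹) This fails: k = 7 gives 7 ≡ 7 (mod 14) but 7 ≡ 3 (mod 4), so the conjunction on the right does not hold.

(⟸) Conversely, if k ≡ 0 (mod 7) and k ≡ 1 (mod 4), then by the Chinese remainder theorem k ≡ 21 (mod 28). Since 21 ≡ 7 (mod 14) and 14 ∣ 28, we get k ≡ 7 (mod 14).

Only the converse holds.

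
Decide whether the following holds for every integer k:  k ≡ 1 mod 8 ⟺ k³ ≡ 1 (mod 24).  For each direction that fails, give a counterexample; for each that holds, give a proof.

Converse. The residues r modulo 24 with r³ ≡ 1 (mod 24) are exactly {1}, and each is ≡ 1 (mod 8).

Forward direction. This fails: take k = 9. Then 9 ≡ 1 (mod 8), but 9³ = 729 ≡ 9 (mod 24), not 1.

The forward direction fails; the converse holds.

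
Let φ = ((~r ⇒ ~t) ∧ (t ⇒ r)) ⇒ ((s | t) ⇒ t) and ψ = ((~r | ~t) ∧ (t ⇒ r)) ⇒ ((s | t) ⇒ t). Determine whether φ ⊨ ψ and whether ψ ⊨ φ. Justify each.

(⇐) Assume the antecedent. If s is true, the antecedent forces (r = F, s = T, t = T) or (r = T, s = T, t = T), and the consequent holds there. If s is false, the consequent reduces to true regardless of the other variables. Either way the consequent holds.

(⇒) Assume the antecedent. If s is true, the antecedent forces (r = F, s = T, t = T) or (r = T, s = T, t = T), and the consequent holds there. If s is false, the consequent reduces to true regardless of the other variables. Either way the consequent holds.

The biconditional holds.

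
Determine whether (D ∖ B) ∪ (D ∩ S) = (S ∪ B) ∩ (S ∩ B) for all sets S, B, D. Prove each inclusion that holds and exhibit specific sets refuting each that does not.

Both inclusions fail.

(⊆) This inclusion fails. Take S = ∅, B = ∅, D = {1}; then 1 ∈ (D ∖ B) ∪ (D ∩ S) but 1 ∉ (S ∪ B) ∩ (S ∩ B).

(⊇) This inclusion fails. Take S = {1}, B = {1}, D = ∅; then 1 ∈ (S ∪ B) ∩ (S ∩ B) but 1 ∉ (D ∖ B) ∪ (D ∩ S).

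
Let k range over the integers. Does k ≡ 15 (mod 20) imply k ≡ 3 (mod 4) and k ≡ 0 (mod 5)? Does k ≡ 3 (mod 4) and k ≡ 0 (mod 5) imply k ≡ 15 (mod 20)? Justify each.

Both implications hold.

(⇐) If k ≡ 3 (mod 4) and k ≡ 0 (mod 5), then by the Chinese remainder theorem k ≡ 15 (mod 20). This is exactly k ≡ 15 (mod 20).

(⇒) Suppose k ≡ 15 (mod 20); write k = 20j + 15. Since 4 ∣ 20, reducing mod 4 gives k ≡ 15 ≡ 3 (mod 4); since 5 ∣ 20, reducing mod 5 gives k ≡ 15 ≡ 0 (mod 5).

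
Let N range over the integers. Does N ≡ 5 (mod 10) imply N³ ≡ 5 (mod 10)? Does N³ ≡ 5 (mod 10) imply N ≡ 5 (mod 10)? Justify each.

[⇒] Suppose N ≡ 5 (mod 10). Write N = 10j + 5. Then (10j + 5)³ = 1000j³ + 1500j² + 750j + 125 = 10(100j³ + 150j² + 75j + 12) + 5, so N³ ≡ 5 (mod 10).

[⇐] Conversely, suppose N³ ≡ 5 (mod 10). The only residue r in {0, …, 9} with r³ ≡ 5 (mod 10) is r = 5, so N ≡ 5 (mod 10).

Equivalent; both directions hold.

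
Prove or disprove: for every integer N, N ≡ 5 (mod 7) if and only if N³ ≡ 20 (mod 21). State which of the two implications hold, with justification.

(⇒) This fails: take N = 12. Then 12 ≡ 5 (mod 7), but 12³ = 1728 ≡ 6 (mod 21), not 20.

(⇐) This fails: take N = 17. Then 17³ = 4913 ≡ 20 (mod 21), yet 17 ≡ 3 (mod 7), not 5.

(⇒) fails and (⇐) fails.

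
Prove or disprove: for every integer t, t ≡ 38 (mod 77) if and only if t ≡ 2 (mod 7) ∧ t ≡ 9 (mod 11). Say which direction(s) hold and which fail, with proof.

(⇒) This fails: t = 38 gives 38 ≡ 38 (mod 77) but 38 ≡ 3 (mod 7), so the conjunction on the right does not hold.

(⇐) This fails: t = 9 satisfies both congruences on the right (9 ≡ 2 mod 7 and 9 ≡ 9 mod 11) yet 9 ≡ 9 (mod 77), not 38.

Neither implication holds.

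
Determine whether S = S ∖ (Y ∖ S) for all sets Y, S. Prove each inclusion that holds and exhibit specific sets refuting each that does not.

(⟹) Let x ∈ S. Then either x ∈ S and x ∉ Y; or x ∈ Y ∩ S. In each case x ∈ S ∖ (Y ∖ S), so S ⊆ S ∖ (Y ∖ S).

(⟸) Let x ∈ S ∖ (Y ∖ S). Then either x ∈ S and x ∉ Y; or x ∈ Y ∩ S. In each case x ∈ S, so S ∖ (Y ∖ S) ⊆ S.

Both inclusions hold.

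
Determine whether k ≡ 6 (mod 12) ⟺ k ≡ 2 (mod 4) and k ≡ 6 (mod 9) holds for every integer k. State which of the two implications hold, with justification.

Forward direction. This fails: k = 18 gives 18 ≡ 6 (mod 12) but 18 ≡ 0 (mod 9), so the conjunction on the right does not hold.

Converse. If k ≡ 2 (mod 4) and k ≡ 6 (mod 9), then by the Chinese remainder theorem k ≡ 6 (mod 36). Since 6 ≡ 6 (mod 12) and 12 ∣ 36, we get k ≡ 6 (mod 12).

Only the reverse direction holds.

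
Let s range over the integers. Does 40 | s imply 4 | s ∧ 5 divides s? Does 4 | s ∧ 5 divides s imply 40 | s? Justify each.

The forward direction holds; the converse fails.

(⟹) If 40 ∣ s, write s = 40q. Since 40 = 10·4, s = 4·(10q), so 4 ∣ s; and since 40 = 8·5, s = 5·(8q), so 5 ∣ s.

(⟸) This fails: take s = 20. Both 4 ∣ 20 and 5 ∣ 20, yet 20 is not a multiple of 40 (since 20 = 0·40 + 20), so 40 ∤ 20.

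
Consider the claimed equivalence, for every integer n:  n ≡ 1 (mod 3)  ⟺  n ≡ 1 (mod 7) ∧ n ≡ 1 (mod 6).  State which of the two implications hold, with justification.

Only the converse holds.

(⟸) If n ≡ 1 (mod 7) and n ≡ 1 (mod 6), then by the Chinese remainder theorem n ≡ 1 (mod 42). Since 1 ≡ 1 (mod 3) and 3 ∣ 42, we get n ≡ 1 (mod 3).

(⟹) This fails: n = 34 gives 34 ≡ 1 (mod 3) but 34 ≡ 6 (mod 7), so the conjunction on the right does not hold.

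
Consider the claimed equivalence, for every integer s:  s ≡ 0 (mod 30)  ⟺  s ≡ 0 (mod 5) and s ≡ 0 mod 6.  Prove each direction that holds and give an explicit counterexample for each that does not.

(⟸) If s ≡ 0 (mod 5) and s ≡ 0 (mod 6), then by the Chinese remainder theorem s ≡ 0 (mod 30). This is exactly s ≡ 0 (mod 30).

(⟹) Suppose s ≡ 0 (mod 30); write s = 30j + 0. Since 5 ∣ 30, reducing mod 5 gives s ≡ 0 (mod 5); since 6 ∣ 30, reducing mod 6 gives s ≡ 0 (mod 6).

The biconditional holds.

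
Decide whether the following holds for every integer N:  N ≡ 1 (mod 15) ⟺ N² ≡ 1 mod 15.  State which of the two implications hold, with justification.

Forward direction. Suppose N ≡ 1 (mod 15). Write N = 15j + 1. Then (15j + 1)² = 225j² + 30j + 1 = 15(15j² + 2j) + 1, so N² ≡ 1 (mod 15).

Converse. This fails: take N = 4. Then 4² = 16 ≡ 1 (mod 15), yet 4 ≡ 4 (mod 15), not 1.

(⇒) holds; (⇐) fails.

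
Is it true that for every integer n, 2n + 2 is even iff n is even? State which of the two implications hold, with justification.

(⟹) This fails: take n = 5. Then 2n + 2 = 12, which is even, yet n = 5 is odd, not even.

(⟸) Suppose n is even. Since 2 is even, 2n is even for every n, so 2n + 2 has the same parity as 2, which is even. Hence 2n + 2 is even.

Only the reverse direction holds.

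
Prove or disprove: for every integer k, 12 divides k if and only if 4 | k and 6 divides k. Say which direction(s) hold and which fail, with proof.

(⇐) Suppose 4 ∣ k and 6 ∣ k. Any common multiple of 4 and 6 is a multiple of their lcm; here lcm(4, 6) = 4·6/gcd(4, 6) = 24/2 = 12, so 12 ∣ k.

(⇒) If 12 ∣ k, write k = 12q. Since 12 = 3·4, k = 4·(3q), so 4 ∣ k; and since 12 = 2·6, k = 6·(2q), so 6 ∣ k.

Both implications hold.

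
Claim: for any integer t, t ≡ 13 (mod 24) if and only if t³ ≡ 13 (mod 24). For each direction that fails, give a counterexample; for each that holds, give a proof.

Equivalent; both directions hold.

(⇐) Suppose t³ ≡ 13 (mod 24). The only residue r in {0, …, 23} with r³ ≡ 13 (mod 24) is r = 13, so t ≡ 13 (mod 24).

(⇒) Suppose t ≡ 13 (mod 24). Write t = 24j + 13. Then (24j + 13)³ = 13824j³ + 22464j² + 12168j + 2197 = 24(576j³ + 936j² + 507j + 91) + 13, so t³ ≡ 13 (mod 24).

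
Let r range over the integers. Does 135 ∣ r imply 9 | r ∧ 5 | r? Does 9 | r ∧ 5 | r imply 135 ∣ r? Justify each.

[⇒] If 135 ∣ r, write r = 135q. Since 135 = 15·9, r = 9·(15q), so 9 ∣ r; and since 135 = 27·5, r = 5·(27q), so 5 ∣ r.

[⇐] This fails: take r = 45. Both 9 ∣ 45 and 5 ∣ 45, yet 45 is not a multiple of 135 (since 45 = 0·135 + 45), so 135 ∤ 45.

The forward direction holds; the converse fails.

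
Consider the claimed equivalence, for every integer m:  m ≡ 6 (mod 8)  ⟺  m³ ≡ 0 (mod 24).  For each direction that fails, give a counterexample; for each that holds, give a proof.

Neither implication holds.

[⇒] This fails: take m = 14. Then 14 ≡ 6 (mod 8), but 14³ = 2744 ≡ 8 (mod 24), not 0.

[⇐] This fails: take m = 0. Then 0³ = 0 ≡ 0 (mod 24), yet 0 ≡ 0 (mod 8), not 6.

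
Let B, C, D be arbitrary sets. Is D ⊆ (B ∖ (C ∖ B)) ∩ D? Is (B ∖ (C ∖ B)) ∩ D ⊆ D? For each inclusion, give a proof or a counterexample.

Only the reverse inclusion holds.

Forward inclusion. This inclusion fails. Take B = ∅, C = ∅, D = {1}; then 1 ∈ D but 1 ∉ (B ∖ (C ∖ B)) ∩ D.

Reverse inclusion. Let x ∈ (B ∖ (C ∖ B)) ∩ D. Then either x ∈ B ∩ D and x ∉ C; or x ∈ B ∩ C ∩ D. In each case x ∈ D, so (B ∖ (C ∖ B)) ∩ D ⊆ D.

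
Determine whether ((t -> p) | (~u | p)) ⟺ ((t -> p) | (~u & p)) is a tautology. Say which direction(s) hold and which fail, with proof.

(⇒) fails; (⇐) holds.

(⇒) This fails. Under t = T, u = F, p = F, the left side is true but the right side is false.

(⇐) Assume the antecedent. If t is true, the antecedent forces (t = T, u = F, p = T) or (t = T, u = T, p = T), and (t -> p) | (~u | p) holds there. If t is false, (t -> p) | (~u | p) reduces to true regardless of the other variables. Either way (t -> p) | (~u | p) holds.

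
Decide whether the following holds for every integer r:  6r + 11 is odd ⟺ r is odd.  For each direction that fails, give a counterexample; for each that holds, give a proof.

Only the reverse direction holds.

(⟹) This fails: take r = 4. Then 6r + 11 = 35, which is odd, yet r = 4 is even, not odd.

(⟸) Suppose r is odd. Since 6 is even, 6r is even for every r, so 6r + 11 has the same parity as 11, which is odd. Hence 6r + 11 is odd.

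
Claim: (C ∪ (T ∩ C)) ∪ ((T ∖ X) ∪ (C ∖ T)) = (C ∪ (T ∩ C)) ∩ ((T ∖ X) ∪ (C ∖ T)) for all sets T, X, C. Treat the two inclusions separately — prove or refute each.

(⊆) fails; (⊇) holds.

Forward inclusion. This inclusion fails. Take T = {1}, X = ∅, C = ∅; then 1 ∈ (C ∪ (T ∩ C)) ∪ ((T ∖ X) ∪ (C ∖ T)) but 1 ∉ (C ∪ (T ∩ C)) ∩ ((T ∖ X) ∪ (C ∖ T)).

Reverse inclusion. Let x ∈ (C ∪ (T ∩ C)) ∩ ((T ∖ X) ∪ (C ∖ T)). Then either x ∈ C and x ∉ T, X; or x ∈ T ∩ C and x ∉ X; or x ∈ X ∩ C and x ∉ T. In each case x ∈ (C ∪ (T ∩ C)) ∪ ((T ∖ X) ∪ (C ∖ T)), so (C ∪ (T ∩ C)) ∩ ((T ∖ X) ∪ (C ∖ T)) ⊆ (C ∪ (T ∩ C)) ∪ ((T ∖ X) ∪ (C ∖ T)).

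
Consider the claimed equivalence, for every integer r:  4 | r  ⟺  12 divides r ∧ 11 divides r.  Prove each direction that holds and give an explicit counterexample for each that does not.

(→) This fails: take r = 4. Certainly 4 ∣ 4, but 12 ∤ 4.

(←) Suppose 12 ∣ r and 11 ∣ r. Any common multiple of 12 and 11 is a multiple of their lcm; here gcd(12, 11) = 1, so lcm(12, 11) = 12·11 = 132, so 132 ∣ r. Since 4 ∣ 132, it follows that 4 ∣ r.

(⇒) fails; (⇐) holds.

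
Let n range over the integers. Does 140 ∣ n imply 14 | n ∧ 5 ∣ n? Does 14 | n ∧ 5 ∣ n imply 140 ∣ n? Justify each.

[⇒] If 140 ∣ n, write n = 140q. Since 140 = 10·14, n = 14·(10q), so 14 ∣ n; and since 140 = 28·5, n = 5·(28q), so 5 ∣ n.

[⇐] This fails: take n = 70. Both 14 ∣ 70 and 5 ∣ 70, yet 70 is not a multiple of 140 (since 70 = 0·140 + 70), so 140 ∤ 70.

(⇒) holds; (⇐) fails.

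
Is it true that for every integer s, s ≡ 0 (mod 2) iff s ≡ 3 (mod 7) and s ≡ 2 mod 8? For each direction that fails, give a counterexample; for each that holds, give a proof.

(⇒) fails; (⇐) holds.

(⟹) This fails: s = 0 gives 0 ≡ 0 (mod 2) but 0 ≡ 0 (mod 7), so the conjunction on the right does not hold.

(⟸) Conversely, if s ≡ 3 (mod 7) and s ≡ 2 (mod 8), then by the Chinese remainder theorem s ≡ 10 (mod 56). Since 10 ≡ 0 (mod 2) and 2 ∣ 56, we get s ≡ 0 (mod 2).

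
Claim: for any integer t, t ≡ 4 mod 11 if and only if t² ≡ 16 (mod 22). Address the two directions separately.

(⇒) This fails: take t = 15. Then 15 ≡ 4 (mod 11), but 15² = 225 ≡ 5 (mod 22), not 16.

(⇐) This fails: take t = 18. Then 18² = 324 ≡ 16 (mod 22), yet 18 ≡ 7 (mod 11), not 4.

Both directions fail.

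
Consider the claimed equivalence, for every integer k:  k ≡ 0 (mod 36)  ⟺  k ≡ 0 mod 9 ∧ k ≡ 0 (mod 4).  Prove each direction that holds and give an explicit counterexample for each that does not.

Both directions hold.

Converse. If k ≡ 0 (mod 9) and k ≡ 0 (mod 4), then by the Chinese remainder theorem k ≡ 0 (mod 36). This is exactly k ≡ 0 (mod 36).

Forward direction. Suppose k ≡ 0 (mod 36); write k = 36j + 0. Since 9 ∣ 36, reducing mod 9 gives k ≡ 0 (mod 9); since 4 ∣ 36, reducing mod 4 gives k ≡ 0 (mod 4).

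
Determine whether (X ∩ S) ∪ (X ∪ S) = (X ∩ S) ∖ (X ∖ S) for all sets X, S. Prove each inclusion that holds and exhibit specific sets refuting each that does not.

(⟸) Let x ∈ (X ∩ S) ∖ (X ∖ S). Then x ∈ X ∩ S, from which x ∈ (X ∩ S) ∪ (X ∪ S).

(⟹) This inclusion fails. Take X = {1}, S = ∅; then 1 ∈ (X ∩ S) ∪ (X ∪ S) but 1 ∉ (X ∩ S) ∖ (X ∖ S).

The sets are not equal: only the reverse inclusion holds.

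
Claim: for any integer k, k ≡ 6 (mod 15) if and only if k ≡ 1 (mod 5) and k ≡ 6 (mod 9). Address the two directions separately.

(⇒) This fails: k = 36 gives 36 ≡ 6 (mod 15) but 36 ≡ 0 (mod 9), so the conjunction on the right does not hold.

(⇐) Conversely, if k ≡ 1 (mod 5) and k ≡ 6 (mod 9), then by the Chinese remainder theorem k ≡ 6 (mod 45). Since 6 ≡ 6 (mod 15) and 15 ∣ 45, we get k ≡ 6 (mod 15).

Only the converse holds.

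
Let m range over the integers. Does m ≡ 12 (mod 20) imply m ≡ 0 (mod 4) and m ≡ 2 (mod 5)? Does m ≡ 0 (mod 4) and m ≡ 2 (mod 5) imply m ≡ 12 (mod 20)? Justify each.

(⟹) Suppose m ≡ 12 (mod 20); write m = 20j + 12. Since 4 ∣ 20, reducing mod 4 gives m ≡ 12 ≡ 0 (mod 4); since 5 ∣ 20, reducing mod 5 gives m ≡ 12 ≡ 2 (mod 5).

(⟸) Conversely, if m ≡ 0 (mod 4) and m ≡ 2 (mod 5), then by the Chinese remainder theorem m ≡ 12 (mod 20). This is exactly m ≡ 12 (mod 20).

Both directions hold; the statement is true.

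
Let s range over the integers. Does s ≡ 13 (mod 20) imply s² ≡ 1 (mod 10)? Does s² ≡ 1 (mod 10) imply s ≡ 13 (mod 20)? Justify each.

(⟹) This fails: take s = 13. Then 13 ≡ 13 (mod 20), but 13² = 169 ≡ 9 (mod 10), not 1.

(⟸) This fails: take s = 1. Then 1² = 1 ≡ 1 (mod 10), yet 1 ≡ 1 (mod 20), not 13.

Neither direction holds.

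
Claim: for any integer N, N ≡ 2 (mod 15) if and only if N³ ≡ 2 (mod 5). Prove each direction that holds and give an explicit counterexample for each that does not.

Forward direction. This fails: take N = 2. Then 2 ≡ 2 (mod 15), but 2³ = 8 ≡ 3 (mod 5), not 2.

Converse. This fails: take N = 3. Then 3³ = 27 ≡ 2 (mod 5), yet 3 ≡ 3 (mod 15), not 2.

Both directions fail.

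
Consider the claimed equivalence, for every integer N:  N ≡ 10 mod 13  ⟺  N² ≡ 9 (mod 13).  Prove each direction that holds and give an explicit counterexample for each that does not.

[⇒] Suppose N ≡ 10 mod 13. Write N = 13j + 10. Then (13j + 10)² = 169j² + 260j + 100 = 13(13j² + 20j + 7) + 9, so N² ≡ 9 (mod 13).

[⇐] This fails: take N = 3. Then 3² = 9 ≡ 9 (mod 13), yet 3 ≡ 3 (mod 13), not 10.

(⇒) holds; (⇐) fails.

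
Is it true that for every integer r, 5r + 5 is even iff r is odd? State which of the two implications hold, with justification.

The biconditional holds.

(⟹) Suppose 5r + 5 is even. Since 5 is odd, 5r and r have the same parity, so 5r + 5 ≡ r + 5 (mod 2). As 5 is odd, 5r + 5 is even exactly when r is odd. Thus r is odd.

(⟸) Conversely, suppose r is odd; write r = 2j + 1. Then 5r + 5 = 5·(2j + 1) + 5 = 2·5j + 10, which is even.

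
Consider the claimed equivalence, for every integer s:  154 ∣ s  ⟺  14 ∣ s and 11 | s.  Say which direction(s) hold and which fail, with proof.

Both directions hold; the statement is true.

[⇒] If 154 ∣ s, write s = 154q. Since 154 = 11·14, s = 14·(11q), so 14 ∣ s; and since 154 = 14·11, s = 11·(14q), so 11 ∣ s.

[⇐] Suppose 14 ∣ s and 11 ∣ s. Any common multiple of 14 and 11 is a multiple of their lcm; here gcd(14, 11) = 1, so lcm(14, 11) = 14·11 = 154, so 154 ∣ s.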